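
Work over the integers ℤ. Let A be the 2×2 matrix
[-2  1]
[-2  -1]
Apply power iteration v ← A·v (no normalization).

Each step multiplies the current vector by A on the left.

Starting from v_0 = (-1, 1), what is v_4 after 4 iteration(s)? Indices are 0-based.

v_0 = (-1, 1).
v_1 = A·v_0 = (3, 1).
v_2 = A·v_1 = (-5, -7).
v_3 = A·v_2 = (3, 17).
v_4 = A·v_3 = (11, -23).

v_4 = (11, -23)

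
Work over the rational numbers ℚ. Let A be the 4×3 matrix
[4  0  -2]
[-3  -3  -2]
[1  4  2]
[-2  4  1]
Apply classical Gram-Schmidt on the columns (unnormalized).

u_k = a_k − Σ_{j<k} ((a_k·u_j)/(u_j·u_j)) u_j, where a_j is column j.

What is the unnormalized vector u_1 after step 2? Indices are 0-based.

u_1 = (-2/3, -5/2, 23/6, 13/3)

Step 1: u_0 = a_0 = (4, -3, 1, -2).
Step 2: u_1 = a_1 − (1/6)·u_0 = (-2/3, -5/2, 23/6, 13/3).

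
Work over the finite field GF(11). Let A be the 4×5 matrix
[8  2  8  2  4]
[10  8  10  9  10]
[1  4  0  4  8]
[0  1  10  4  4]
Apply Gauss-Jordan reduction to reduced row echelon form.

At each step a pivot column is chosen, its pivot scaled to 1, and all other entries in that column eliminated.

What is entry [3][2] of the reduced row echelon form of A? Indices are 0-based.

M[3][2] = 0

pivot(0,0)=8: scale R0 → (1, 3, 1, 3, 6)
  clear (1,0): R1 −= (10)R0 → (0, 0, 0, 1, 5)
  clear (2,0): R2 −= (1)R0 → (0, 1, 10, 1, 2)
pivot(1,1): swap R1↔R2
pivot(1,1)=1: scale R1 → (0, 1, 10, 1, 2)
  clear (0,1): R0 −= (3)R1 → (1, 0, 4, 0, 0)
  clear (3,1): R3 −= (1)R1 → (0, 0, 0, 3, 2)
col 2: no nonzero at/below row 2; advance.
pivot(2,3)=1: scale R2 → (0, 0, 0, 1, 5)
  clear (1,3): R1 −= (1)R2 → (0, 1, 10, 0, 8)
  clear (3,3): R3 −= (3)R2 → (0, 0, 0, 0, 9)
pivot(3,4)=9: scale R3 → (0, 0, 0, 0, 1)
  clear (1,4): R1 −= (8)R3 → (0, 1, 10, 0, 0)
  clear (2,4): R2 −= (5)R3 → (0, 0, 0, 1, 0)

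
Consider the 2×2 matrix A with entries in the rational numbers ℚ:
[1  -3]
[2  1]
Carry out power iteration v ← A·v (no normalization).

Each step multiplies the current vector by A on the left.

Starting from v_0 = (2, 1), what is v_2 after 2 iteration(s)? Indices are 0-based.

v_2 = (-16, 3)

v_0 = (2, 1).
v_1 = A·v_0 = (-1, 5).
v_2 = A·v_1 = (-16, 3).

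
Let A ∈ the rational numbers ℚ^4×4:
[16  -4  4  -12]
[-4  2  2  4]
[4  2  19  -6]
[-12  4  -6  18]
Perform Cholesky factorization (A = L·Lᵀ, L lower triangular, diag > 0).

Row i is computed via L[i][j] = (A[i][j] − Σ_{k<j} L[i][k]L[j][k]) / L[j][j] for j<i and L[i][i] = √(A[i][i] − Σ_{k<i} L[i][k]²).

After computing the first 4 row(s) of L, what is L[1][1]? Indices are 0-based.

L[1][1] = 1

Step 1: L[0][0] = √(16) = 4.
  L[1][0] = (-4) / L[0][0] = -1.
Step 2: L[1][1] = √(1) = 1.
  L[2][0] = (4) / L[0][0] = 1.
  L[2][1] = (3) / L[1][1] = 3.
Step 3: L[2][2] = √(9) = 3.
  L[3][0] = (-12) / L[0][0] = -3.
  L[3][1] = (1) / L[1][1] = 1.
  L[3][2] = (-6) / L[2][2] = -2.
Step 4: L[3][3] = √(4) = 2.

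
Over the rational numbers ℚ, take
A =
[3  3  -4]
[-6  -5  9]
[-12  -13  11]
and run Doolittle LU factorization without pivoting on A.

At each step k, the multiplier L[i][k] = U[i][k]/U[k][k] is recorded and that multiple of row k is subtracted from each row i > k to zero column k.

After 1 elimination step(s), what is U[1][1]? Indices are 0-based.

[col 0] pivot 3
  R1 -= -2*R0 → (0, 1, 1)  (L[1][0] := -2)
  R2 -= -4*R0 → (0, -1, -5)  (L[2][0] := -4)

U[1][1] = 1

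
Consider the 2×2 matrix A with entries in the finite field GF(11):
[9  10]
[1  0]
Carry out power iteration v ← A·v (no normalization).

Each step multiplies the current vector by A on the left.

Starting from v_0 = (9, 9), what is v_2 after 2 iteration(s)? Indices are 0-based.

v_2 = (1, 6)

v_0 = (9, 9).
v_1 = A·v_0 = (6, 9).
v_2 = A·v_1 = (1, 6).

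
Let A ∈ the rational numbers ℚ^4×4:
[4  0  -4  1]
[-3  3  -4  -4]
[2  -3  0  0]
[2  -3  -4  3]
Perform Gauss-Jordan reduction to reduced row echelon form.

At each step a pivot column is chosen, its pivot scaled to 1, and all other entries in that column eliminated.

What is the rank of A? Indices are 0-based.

[1] R0 /= 4  ⇒  (1, 0, -1, 1/4)
     R1 -= -3·R0  ⇒  (0, 3, -7, -13/4)
     R2 -= 2·R0  ⇒  (0, -3, 2, -1/2)
     R3 -= 2·R0  ⇒  (0, -3, -2, 5/2)
[2] R1 /= 3  ⇒  (0, 1, -7/3, -13/12)
     R2 -= -3·R1  ⇒  (0, 0, -5, -15/4)
     R3 -= -3·R1  ⇒  (0, 0, -9, -3/4)
[3] R2 /= -5  ⇒  (0, 0, 1, 3/4)
     R0 -= -1·R2  ⇒  (1, 0, 0, 1)
     R1 -= -7/3·R2  ⇒  (0, 1, 0, 2/3)
     R3 -= -9·R2  ⇒  (0, 0, 0, 6)
[4] R3 /= 6  ⇒  (0, 0, 0, 1)
     R0 -= 1·R3  ⇒  (1, 0, 0, 0)
     R1 -= 2/3·R3  ⇒  (0, 1, 0, 0)
     R2 -= 3/4·R3  ⇒  (0, 0, 1, 0)

rank = 4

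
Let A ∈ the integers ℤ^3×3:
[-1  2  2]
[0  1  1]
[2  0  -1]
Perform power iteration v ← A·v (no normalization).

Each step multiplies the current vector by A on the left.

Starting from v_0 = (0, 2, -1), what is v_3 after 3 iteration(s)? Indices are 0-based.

v_3 = (8, 5, 1)

v_0 = (0, 2, -1).
v_1 = A·v_0 = (2, 1, 1).
v_2 = A·v_1 = (2, 2, 3).
v_3 = A·v_2 = (8, 5, 1).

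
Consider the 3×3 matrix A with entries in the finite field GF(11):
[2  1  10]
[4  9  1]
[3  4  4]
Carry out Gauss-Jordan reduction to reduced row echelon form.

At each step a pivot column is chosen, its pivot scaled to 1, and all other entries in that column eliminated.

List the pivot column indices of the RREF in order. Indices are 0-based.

pivot columns: 0, 1, 2

pivot(0,0)=2: scale R0 → (1, 6, 5)
  clear (1,0): R1 −= (4)R0 → (0, 7, 3)
  clear (2,0): R2 −= (3)R0 → (0, 8, 0)
pivot(1,1)=7: scale R1 → (0, 1, 2)
  clear (0,1): R0 −= (6)R1 → (1, 0, 4)
  clear (2,1): R2 −= (8)R1 → (0, 0, 6)
pivot(2,2)=6: scale R2 → (0, 0, 1)
  clear (0,2): R0 −= (4)R2 → (1, 0, 0)
  clear (1,2): R1 −= (2)R2 → (0, 1, 0)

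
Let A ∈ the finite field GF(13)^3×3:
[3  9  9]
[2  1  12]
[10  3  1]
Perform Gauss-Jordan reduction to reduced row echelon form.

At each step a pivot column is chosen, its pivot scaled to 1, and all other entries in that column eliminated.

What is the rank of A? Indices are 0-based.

pivot(0,0)=3: scale R0 → (1, 3, 3)
  clear (1,0): R1 −= (2)R0 → (0, 8, 6)
  clear (2,0): R2 −= (10)R0 → (0, 12, 10)
pivot(1,1)=8: scale R1 → (0, 1, 4)
  clear (0,1): R0 −= (3)R1 → (1, 0, 4)
  clear (2,1): R2 −= (12)R1 → (0, 0, 1)
pivot(2,2)=1: scale R2 → (0, 0, 1)
  clear (0,2): R0 −= (4)R2 → (1, 0, 0)
  clear (1,2): R1 −= (4)R2 → (0, 1, 0)

rank = 3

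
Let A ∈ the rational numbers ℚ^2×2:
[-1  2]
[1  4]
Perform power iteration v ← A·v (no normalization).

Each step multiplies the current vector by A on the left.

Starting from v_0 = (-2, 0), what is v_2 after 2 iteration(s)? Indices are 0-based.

v_2 = (-6, -6)

v_0 = (-2, 0).
v_1 = A·v_0 = (2, -2).
v_2 = A·v_1 = (-6, -6).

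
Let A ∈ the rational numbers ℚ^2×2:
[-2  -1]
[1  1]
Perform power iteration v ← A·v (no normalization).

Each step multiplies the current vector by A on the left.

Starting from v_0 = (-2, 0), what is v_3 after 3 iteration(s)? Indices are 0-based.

v_0 = (-2, 0).
v_1 = A·v_0 = (4, -2).
v_2 = A·v_1 = (-6, 2).
v_3 = A·v_2 = (10, -4).

v_3 = (10, -4)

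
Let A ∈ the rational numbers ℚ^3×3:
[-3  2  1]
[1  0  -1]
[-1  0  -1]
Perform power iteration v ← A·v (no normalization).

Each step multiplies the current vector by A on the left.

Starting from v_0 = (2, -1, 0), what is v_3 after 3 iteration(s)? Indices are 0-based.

v_3 = (-80, 16, -36)

v_0 = (2, -1, 0).
v_1 = A·v_0 = (-8, 2, -2).
v_2 = A·v_1 = (26, -6, 10).
v_3 = A·v_2 = (-80, 16, -36).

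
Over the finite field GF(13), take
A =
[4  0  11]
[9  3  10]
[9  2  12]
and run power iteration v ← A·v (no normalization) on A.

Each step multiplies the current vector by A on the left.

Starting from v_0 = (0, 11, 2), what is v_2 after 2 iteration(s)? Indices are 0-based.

v_0 = (0, 11, 2).
v_1 = A·v_0 = (9, 1, 7).
v_2 = A·v_1 = (9, 11, 11).

v_2 = (9, 11, 11)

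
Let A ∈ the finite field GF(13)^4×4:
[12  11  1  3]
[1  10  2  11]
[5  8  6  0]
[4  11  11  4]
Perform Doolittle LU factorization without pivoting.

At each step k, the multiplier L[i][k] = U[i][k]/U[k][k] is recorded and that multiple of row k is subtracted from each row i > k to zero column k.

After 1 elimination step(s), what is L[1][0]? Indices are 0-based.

L[1][0] = 12

[col 0] pivot 12
  R1 -= 12*R0 → (0, 8, 3, 1)  (L[1][0] := 12)
  R2 -= 8*R0 → (0, 11, 11, 2)  (L[2][0] := 8)
  R3 -= 9*R0 → (0, 3, 2, 3)  (L[3][0] := 9)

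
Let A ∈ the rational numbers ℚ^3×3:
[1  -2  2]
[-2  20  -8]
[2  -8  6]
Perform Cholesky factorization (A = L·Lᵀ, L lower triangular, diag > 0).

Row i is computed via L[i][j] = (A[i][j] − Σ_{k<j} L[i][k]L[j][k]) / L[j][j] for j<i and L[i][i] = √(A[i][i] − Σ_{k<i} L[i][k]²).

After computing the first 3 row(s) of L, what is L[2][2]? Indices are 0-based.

L[2][2] = 1

Step 1: L[0][0] = √(1) = 1.
  L[1][0] = (-2) / L[0][0] = -2.
Step 2: L[1][1] = √(16) = 4.
  L[2][0] = (2) / L[0][0] = 2.
  L[2][1] = (-4) / L[1][1] = -1.
Step 3: L[2][2] = √(1) = 1.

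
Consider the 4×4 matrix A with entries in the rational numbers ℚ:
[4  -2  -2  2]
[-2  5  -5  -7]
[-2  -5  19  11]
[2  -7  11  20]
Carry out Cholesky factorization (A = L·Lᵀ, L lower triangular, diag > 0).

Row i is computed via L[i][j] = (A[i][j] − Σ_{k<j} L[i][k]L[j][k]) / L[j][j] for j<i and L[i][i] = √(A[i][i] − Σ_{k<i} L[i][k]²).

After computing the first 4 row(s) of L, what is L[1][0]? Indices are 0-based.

L[1][0] = -1

Step 1: L[0][0] = √(4) = 2.
  L[1][0] = (-2) / L[0][0] = -1.
Step 2: L[1][1] = √(4) = 2.
  L[2][0] = (-2) / L[0][0] = -1.
  L[2][1] = (-6) / L[1][1] = -3.
Step 3: L[2][2] = √(9) = 3.
  L[3][0] = (2) / L[0][0] = 1.
  L[3][1] = (-6) / L[1][1] = -3.
  L[3][2] = (3) / L[2][2] = 1.
Step 4: L[3][3] = √(9) = 3.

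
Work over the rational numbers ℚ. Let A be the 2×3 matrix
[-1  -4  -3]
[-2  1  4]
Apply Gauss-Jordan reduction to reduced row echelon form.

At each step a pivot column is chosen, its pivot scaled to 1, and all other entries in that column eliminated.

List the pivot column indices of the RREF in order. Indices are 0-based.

pivot columns: 0, 1

[1] R0 /= -1  ⇒  (1, 4, 3)
     R1 -= -2·R0  ⇒  (0, 9, 10)
[2] R1 /= 9  ⇒  (0, 1, 10/9)
     R0 -= 4·R1  ⇒  (1, 0, -13/9)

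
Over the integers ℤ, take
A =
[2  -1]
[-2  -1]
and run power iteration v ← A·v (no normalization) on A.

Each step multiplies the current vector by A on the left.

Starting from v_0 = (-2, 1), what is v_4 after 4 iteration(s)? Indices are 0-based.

v_0 = (-2, 1).
v_1 = A·v_0 = (-5, 3).
v_2 = A·v_1 = (-13, 7).
v_3 = A·v_2 = (-33, 19).
v_4 = A·v_3 = (-85, 47).

v_4 = (-85, 47)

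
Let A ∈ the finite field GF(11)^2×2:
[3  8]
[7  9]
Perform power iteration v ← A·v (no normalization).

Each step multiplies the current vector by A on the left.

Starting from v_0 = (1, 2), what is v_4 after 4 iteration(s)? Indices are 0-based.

v_0 = (1, 2).
v_1 = A·v_0 = (8, 3).
v_2 = A·v_1 = (4, 6).
v_3 = A·v_2 = (5, 5).
v_4 = A·v_3 = (0, 3).

v_4 = (0, 3)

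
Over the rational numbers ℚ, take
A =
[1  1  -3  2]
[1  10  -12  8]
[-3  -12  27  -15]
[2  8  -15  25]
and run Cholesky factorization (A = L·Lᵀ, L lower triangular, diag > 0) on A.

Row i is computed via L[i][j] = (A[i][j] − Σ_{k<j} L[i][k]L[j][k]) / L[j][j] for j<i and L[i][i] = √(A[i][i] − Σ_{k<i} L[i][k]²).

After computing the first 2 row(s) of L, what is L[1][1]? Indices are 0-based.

L[1][1] = 3

Step 1: L[0][0] = √(1) = 1.
  L[1][0] = (1) / L[0][0] = 1.
Step 2: L[1][1] = √(9) = 3.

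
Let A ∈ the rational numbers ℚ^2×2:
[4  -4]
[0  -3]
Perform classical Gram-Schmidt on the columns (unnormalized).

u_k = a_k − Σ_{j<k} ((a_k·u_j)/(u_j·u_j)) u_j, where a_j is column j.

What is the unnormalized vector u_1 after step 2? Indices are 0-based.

Step 1: u_0 = a_0 = (4, 0).
Step 2: u_1 = a_1 − (-1)·u_0 = (0, -3).

u_1 = (0, -3)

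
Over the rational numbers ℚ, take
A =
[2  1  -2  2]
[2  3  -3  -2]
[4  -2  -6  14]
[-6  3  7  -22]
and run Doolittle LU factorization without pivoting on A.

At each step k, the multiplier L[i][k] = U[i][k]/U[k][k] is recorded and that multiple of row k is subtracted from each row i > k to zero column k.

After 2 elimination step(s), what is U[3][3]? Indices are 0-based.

Step 1: pivot at (0,0) is 2.
  row1 ← row1 − (1)·row0  ⇒  L[1][0]=1, U row1=(0, 2, -1, -4)
  row2 ← row2 − (2)·row0  ⇒  L[2][0]=2, U row2=(0, -4, -2, 10)
  row3 ← row3 − (-3)·row0  ⇒  L[3][0]=-3, U row3=(0, 6, 1, -16)
Step 2: pivot at (1,1) is 2.
  row2 ← row2 − (-2)·row1  ⇒  L[2][1]=-2, U row2=(0, 0, -4, 2)
  row3 ← row3 − (3)·row1  ⇒  L[3][1]=3, U row3=(0, 0, 4, -4)

U[3][3] = -4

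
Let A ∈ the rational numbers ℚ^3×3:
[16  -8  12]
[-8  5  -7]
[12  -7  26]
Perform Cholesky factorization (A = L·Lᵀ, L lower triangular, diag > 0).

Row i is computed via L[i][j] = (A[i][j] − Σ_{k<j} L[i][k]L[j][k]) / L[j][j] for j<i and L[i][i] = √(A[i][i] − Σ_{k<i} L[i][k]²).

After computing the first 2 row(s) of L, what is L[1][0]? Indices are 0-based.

Step 1: L[0][0] = √(16) = 4.
  L[1][0] = (-8) / L[0][0] = -2.
Step 2: L[1][1] = √(1) = 1.

L[1][0] = -2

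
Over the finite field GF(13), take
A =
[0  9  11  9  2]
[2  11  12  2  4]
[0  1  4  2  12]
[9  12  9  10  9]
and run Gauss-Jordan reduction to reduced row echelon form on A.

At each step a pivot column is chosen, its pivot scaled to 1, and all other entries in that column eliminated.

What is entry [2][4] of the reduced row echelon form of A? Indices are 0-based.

pivot(0,0): swap R0↔R1
pivot(0,0)=2: scale R0 → (1, 12, 6, 1, 2)
  clear (3,0): R3 −= (9)R0 → (0, 8, 7, 1, 4)
pivot(1,1)=9: scale R1 → (0, 1, 7, 1, 6)
  clear (0,1): R0 −= (12)R1 → (1, 0, 0, 2, 8)
  clear (2,1): R2 −= (1)R1 → (0, 0, 10, 1, 6)
  clear (3,1): R3 −= (8)R1 → (0, 0, 3, 6, 8)
pivot(2,2)=10: scale R2 → (0, 0, 1, 4, 11)
  clear (1,2): R1 −= (7)R2 → (0, 1, 0, 12, 7)
  clear (3,2): R3 −= (3)R2 → (0, 0, 0, 7, 1)
pivot(3,3)=7: scale R3 → (0, 0, 0, 1, 2)
  clear (0,3): R0 −= (2)R3 → (1, 0, 0, 0, 4)
  clear (1,3): R1 −= (12)R3 → (0, 1, 0, 0, 9)
  clear (2,3): R2 −= (4)R3 → (0, 0, 1, 0, 3)

M[2][4] = 3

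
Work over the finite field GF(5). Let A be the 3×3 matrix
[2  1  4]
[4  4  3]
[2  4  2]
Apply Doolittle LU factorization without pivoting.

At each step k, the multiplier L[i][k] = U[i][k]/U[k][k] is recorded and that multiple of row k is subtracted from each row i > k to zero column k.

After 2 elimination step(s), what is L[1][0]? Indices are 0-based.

L[1][0] = 2

Step 1: pivot at (0,0) is 2.
  row1 ← row1 − (2)·row0  ⇒  L[1][0]=2, U row1=(0, 2, 0)
  row2 ← row2 − (1)·row0  ⇒  L[2][0]=1, U row2=(0, 3, 3)
Step 2: pivot at (1,1) is 2.
  row2 ← row2 − (4)·row1  ⇒  L[2][1]=4, U row2=(0, 0, 3)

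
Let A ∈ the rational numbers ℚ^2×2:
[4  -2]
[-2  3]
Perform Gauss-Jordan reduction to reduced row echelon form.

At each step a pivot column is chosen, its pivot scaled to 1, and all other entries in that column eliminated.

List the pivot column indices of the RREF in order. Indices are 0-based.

pivot columns: 0, 1

step 1: normalize row 0 (÷4) = (1, -1/2)
  row 1: subtract -2×row0 = (0, 2)
step 2: normalize row 1 (÷2) = (0, 1)
  row 0: subtract -1/2×row1 = (1, 0)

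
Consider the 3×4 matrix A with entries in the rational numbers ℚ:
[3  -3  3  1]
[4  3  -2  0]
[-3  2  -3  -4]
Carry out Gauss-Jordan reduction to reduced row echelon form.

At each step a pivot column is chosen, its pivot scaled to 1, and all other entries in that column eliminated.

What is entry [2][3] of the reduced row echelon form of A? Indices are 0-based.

M[2][3] = 67/18

step 1: normalize row 0 (÷3) = (1, -1, 1, 1/3)
  row 1: subtract 4×row0 = (0, 7, -6, -4/3)
  row 2: subtract -3×row0 = (0, -1, 0, -3)
step 2: normalize row 1 (÷7) = (0, 1, -6/7, -4/21)
  row 0: subtract -1×row1 = (1, 0, 1/7, 1/7)
  row 2: subtract -1×row1 = (0, 0, -6/7, -67/21)
step 3: normalize row 2 (÷-6/7) = (0, 0, 1, 67/18)
  row 0: subtract 1/7×row2 = (1, 0, 0, -7/18)
  row 1: subtract -6/7×row2 = (0, 1, 0, 3)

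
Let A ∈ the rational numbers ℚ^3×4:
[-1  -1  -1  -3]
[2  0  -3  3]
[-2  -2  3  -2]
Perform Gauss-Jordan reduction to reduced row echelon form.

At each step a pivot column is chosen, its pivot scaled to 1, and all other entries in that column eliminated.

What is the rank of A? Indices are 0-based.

[1] R0 /= -1  ⇒  (1, 1, 1, 3)
     R1 -= 2·R0  ⇒  (0, -2, -5, -3)
     R2 -= -2·R0  ⇒  (0, 0, 5, 4)
[2] R1 /= -2  ⇒  (0, 1, 5/2, 3/2)
     R0 -= 1·R1  ⇒  (1, 0, -3/2, 3/2)
[3] R2 /= 5  ⇒  (0, 0, 1, 4/5)
     R0 -= -3/2·R2  ⇒  (1, 0, 0, 27/10)
     R1 -= 5/2·R2  ⇒  (0, 1, 0, -1/2)

rank = 3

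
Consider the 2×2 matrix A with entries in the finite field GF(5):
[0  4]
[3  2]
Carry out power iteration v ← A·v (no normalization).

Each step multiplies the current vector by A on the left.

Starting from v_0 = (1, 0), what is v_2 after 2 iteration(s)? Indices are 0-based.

v_0 = (1, 0).
v_1 = A·v_0 = (0, 3).
v_2 = A·v_1 = (2, 1).

v_2 = (2, 1)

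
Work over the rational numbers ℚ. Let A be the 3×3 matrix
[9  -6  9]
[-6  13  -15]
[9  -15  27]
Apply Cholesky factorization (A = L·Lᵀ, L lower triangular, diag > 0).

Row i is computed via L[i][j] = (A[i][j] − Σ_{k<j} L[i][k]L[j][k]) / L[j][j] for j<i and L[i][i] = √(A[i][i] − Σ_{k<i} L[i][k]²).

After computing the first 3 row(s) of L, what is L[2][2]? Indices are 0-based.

L[2][2] = 3

Step 1: L[0][0] = √(9) = 3.
  L[1][0] = (-6) / L[0][0] = -2.
Step 2: L[1][1] = √(9) = 3.
  L[2][0] = (9) / L[0][0] = 3.
  L[2][1] = (-9) / L[1][1] = -3.
Step 3: L[2][2] = √(9) = 3.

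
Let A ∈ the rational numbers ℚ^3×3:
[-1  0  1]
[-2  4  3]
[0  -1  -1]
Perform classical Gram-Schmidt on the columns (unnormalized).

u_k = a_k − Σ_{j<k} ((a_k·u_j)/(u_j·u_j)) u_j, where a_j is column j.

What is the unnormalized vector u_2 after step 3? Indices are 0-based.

u_2 = (2/7, -1/7, -4/7)

Step 1: u_0 = a_0 = (-1, -2, 0).
Step 2: u_1 = a_1 − (-8/5)·u_0 = (-8/5, 4/5, -1).
Step 3: u_2 = a_2 − (-7/5)·u_0 − (3/7)·u_1 = (2/7, -1/7, -4/7).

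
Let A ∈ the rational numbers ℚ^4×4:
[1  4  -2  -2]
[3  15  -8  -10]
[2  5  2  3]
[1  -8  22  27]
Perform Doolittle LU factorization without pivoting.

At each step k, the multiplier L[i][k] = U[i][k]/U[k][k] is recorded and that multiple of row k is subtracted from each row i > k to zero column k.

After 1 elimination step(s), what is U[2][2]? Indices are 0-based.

U[2][2] = 6

[col 0] pivot 1
  R1 -= 3*R0 → (0, 3, -2, -4)  (L[1][0] := 3)
  R2 -= 2*R0 → (0, -3, 6, 7)  (L[2][0] := 2)
  R3 -= 1*R0 → (0, -12, 24, 29)  (L[3][0] := 1)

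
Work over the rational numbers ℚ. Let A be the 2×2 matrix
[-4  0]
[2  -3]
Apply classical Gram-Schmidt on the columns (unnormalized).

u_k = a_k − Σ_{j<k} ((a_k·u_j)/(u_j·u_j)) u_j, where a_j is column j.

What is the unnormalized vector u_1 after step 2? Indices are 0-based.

u_1 = (-6/5, -12/5)

Step 1: u_0 = a_0 = (-4, 2).
Step 2: u_1 = a_1 − (-3/10)·u_0 = (-6/5, -12/5).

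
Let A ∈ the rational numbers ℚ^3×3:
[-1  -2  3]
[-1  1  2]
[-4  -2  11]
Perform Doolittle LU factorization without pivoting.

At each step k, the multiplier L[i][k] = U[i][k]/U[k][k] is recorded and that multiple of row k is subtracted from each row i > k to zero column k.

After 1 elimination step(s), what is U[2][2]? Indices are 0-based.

[col 0] pivot -1
  R1 -= 1*R0 → (0, 3, -1)  (L[1][0] := 1)
  R2 -= 4*R0 → (0, 6, -1)  (L[2][0] := 4)

U[2][2] = -1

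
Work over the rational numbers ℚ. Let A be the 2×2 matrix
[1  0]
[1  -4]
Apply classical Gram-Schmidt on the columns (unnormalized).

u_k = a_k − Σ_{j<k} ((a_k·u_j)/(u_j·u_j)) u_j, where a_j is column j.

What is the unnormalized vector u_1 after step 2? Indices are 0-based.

u_1 = (2, -2)

Step 1: u_0 = a_0 = (1, 1).
Step 2: u_1 = a_1 − (-2)·u_0 = (2, -2).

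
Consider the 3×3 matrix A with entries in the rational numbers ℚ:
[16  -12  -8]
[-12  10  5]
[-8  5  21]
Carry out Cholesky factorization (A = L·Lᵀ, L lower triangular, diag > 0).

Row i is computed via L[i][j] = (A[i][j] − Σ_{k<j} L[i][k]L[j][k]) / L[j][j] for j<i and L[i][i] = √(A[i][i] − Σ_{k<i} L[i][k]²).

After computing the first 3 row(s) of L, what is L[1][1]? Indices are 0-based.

L[1][1] = 1

Step 1: L[0][0] = √(16) = 4.
  L[1][0] = (-12) / L[0][0] = -3.
Step 2: L[1][1] = √(1) = 1.
  L[2][0] = (-8) / L[0][0] = -2.
  L[2][1] = (-1) / L[1][1] = -1.
Step 3: L[2][2] = √(16) = 4.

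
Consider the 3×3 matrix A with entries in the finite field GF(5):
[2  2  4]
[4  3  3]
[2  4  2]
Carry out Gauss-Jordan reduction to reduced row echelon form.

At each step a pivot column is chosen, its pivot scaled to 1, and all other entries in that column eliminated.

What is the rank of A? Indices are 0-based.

[1] R0 /= 2  ⇒  (1, 1, 2)
     R1 -= 4·R0  ⇒  (0, 4, 0)
     R2 -= 2·R0  ⇒  (0, 2, 3)
[2] R1 /= 4  ⇒  (0, 1, 0)
     R0 -= 1·R1  ⇒  (1, 0, 2)
     R2 -= 2·R1  ⇒  (0, 0, 3)
[3] R2 /= 3  ⇒  (0, 0, 1)
     R0 -= 2·R2  ⇒  (1, 0, 0)

rank = 3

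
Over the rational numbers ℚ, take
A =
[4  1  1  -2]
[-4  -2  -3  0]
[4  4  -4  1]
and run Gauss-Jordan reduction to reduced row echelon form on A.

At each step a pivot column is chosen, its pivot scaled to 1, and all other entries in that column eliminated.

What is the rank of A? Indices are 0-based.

rank = 3

step 1: normalize row 0 (÷4) = (1, 1/4, 1/4, -1/2)
  row 1: subtract -4×row0 = (0, -1, -2, -2)
  row 2: subtract 4×row0 = (0, 3, -5, 3)
step 2: normalize row 1 (÷-1) = (0, 1, 2, 2)
  row 0: subtract 1/4×row1 = (1, 0, -1/4, -1)
  row 2: subtract 3×row1 = (0, 0, -11, -3)
step 3: normalize row 2 (÷-11) = (0, 0, 1, 3/11)
  row 0: subtract -1/4×row2 = (1, 0, 0, -41/44)
  row 1: subtract 2×row2 = (0, 1, 0, 16/11)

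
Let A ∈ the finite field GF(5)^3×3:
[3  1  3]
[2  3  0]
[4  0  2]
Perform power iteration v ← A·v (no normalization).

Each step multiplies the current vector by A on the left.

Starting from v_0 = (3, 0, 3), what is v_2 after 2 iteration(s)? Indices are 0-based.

v_2 = (4, 4, 3)

v_0 = (3, 0, 3).
v_1 = A·v_0 = (3, 1, 3).
v_2 = A·v_1 = (4, 4, 3).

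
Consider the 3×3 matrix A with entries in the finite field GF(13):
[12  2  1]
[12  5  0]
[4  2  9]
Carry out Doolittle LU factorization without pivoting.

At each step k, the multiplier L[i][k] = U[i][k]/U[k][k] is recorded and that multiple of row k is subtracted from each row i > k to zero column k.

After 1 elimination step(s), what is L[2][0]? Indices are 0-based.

k=0: U[0][0]=12
  eliminate (1,0): mult=1, new row 1: (0, 3, 12); set L[1][0]=1
  eliminate (2,0): mult=9, new row 2: (0, 10, 0); set L[2][0]=9

L[2][0] = 9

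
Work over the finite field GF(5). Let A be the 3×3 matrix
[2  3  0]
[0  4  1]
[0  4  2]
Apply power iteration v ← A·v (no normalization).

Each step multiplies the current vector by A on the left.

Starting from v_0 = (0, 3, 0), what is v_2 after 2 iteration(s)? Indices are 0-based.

v_0 = (0, 3, 0).
v_1 = A·v_0 = (4, 2, 2).
v_2 = A·v_1 = (4, 0, 2).

v_2 = (4, 0, 2)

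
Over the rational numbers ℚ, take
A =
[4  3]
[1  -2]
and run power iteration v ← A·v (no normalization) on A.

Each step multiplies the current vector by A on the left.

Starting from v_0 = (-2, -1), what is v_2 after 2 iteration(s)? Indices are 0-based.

v_0 = (-2, -1).
v_1 = A·v_0 = (-11, 0).
v_2 = A·v_1 = (-44, -11).

v_2 = (-44, -11)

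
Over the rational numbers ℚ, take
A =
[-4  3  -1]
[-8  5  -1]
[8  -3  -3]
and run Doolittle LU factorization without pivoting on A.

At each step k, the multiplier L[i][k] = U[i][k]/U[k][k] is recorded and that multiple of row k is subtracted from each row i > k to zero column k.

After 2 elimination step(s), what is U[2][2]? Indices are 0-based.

k=0: U[0][0]=-4
  eliminate (1,0): mult=2, new row 1: (0, -1, 1); set L[1][0]=2
  eliminate (2,0): mult=-2, new row 2: (0, 3, -5); set L[2][0]=-2
k=1: U[1][1]=-1
  eliminate (2,1): mult=-3, new row 2: (0, 0, -2); set L[2][1]=-3

U[2][2] = -2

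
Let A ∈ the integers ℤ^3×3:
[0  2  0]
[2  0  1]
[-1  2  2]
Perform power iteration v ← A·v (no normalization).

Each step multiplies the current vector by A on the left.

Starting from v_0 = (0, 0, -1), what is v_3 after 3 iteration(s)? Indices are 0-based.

v_0 = (0, 0, -1).
v_1 = A·v_0 = (0, -1, -2).
v_2 = A·v_1 = (-2, -2, -6).
v_3 = A·v_2 = (-4, -10, -14).

v_3 = (-4, -10, -14)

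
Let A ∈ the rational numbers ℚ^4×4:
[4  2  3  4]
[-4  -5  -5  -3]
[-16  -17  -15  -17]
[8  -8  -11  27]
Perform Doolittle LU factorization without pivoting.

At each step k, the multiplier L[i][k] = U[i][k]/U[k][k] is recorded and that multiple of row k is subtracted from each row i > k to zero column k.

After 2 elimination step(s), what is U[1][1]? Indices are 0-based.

U[1][1] = -3

k=0: U[0][0]=4
  eliminate (1,0): mult=-1, new row 1: (0, -3, -2, 1); set L[1][0]=-1
  eliminate (2,0): mult=-4, new row 2: (0, -9, -3, -1); set L[2][0]=-4
  eliminate (3,0): mult=2, new row 3: (0, -12, -17, 19); set L[3][0]=2
k=1: U[1][1]=-3
  eliminate (2,1): mult=3, new row 2: (0, 0, 3, -4); set L[2][1]=3
  eliminate (3,1): mult=4, new row 3: (0, 0, -9, 15); set L[3][1]=4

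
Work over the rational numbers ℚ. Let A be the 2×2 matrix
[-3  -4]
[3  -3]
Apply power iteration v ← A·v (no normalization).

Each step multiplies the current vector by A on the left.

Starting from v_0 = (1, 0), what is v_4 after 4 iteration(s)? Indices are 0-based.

v_0 = (1, 0).
v_1 = A·v_0 = (-3, 3).
v_2 = A·v_1 = (-3, -18).
v_3 = A·v_2 = (81, 45).
v_4 = A·v_3 = (-423, 108).

v_4 = (-423, 108)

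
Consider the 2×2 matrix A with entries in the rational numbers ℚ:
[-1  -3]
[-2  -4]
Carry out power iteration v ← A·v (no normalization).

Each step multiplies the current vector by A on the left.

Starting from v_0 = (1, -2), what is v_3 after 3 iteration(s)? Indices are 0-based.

v_0 = (1, -2).
v_1 = A·v_0 = (5, 6).
v_2 = A·v_1 = (-23, -34).
v_3 = A·v_2 = (125, 182).

v_3 = (125, 182)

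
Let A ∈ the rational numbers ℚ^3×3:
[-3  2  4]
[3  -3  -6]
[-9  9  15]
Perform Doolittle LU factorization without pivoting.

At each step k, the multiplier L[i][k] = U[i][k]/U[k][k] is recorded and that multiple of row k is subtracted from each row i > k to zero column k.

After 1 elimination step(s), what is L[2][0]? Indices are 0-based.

L[2][0] = 3

Step 1: pivot at (0,0) is -3.
  row1 ← row1 − (-1)·row0  ⇒  L[1][0]=-1, U row1=(0, -1, -2)
  row2 ← row2 − (3)·row0  ⇒  L[2][0]=3, U row2=(0, 3, 3)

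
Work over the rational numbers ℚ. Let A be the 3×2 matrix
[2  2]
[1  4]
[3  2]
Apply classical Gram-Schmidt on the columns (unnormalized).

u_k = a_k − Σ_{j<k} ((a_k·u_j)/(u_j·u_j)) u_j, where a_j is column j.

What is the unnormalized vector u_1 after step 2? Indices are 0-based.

u_1 = (0, 3, -1)

Step 1: u_0 = a_0 = (2, 1, 3).
Step 2: u_1 = a_1 − (1)·u_0 = (0, 3, -1).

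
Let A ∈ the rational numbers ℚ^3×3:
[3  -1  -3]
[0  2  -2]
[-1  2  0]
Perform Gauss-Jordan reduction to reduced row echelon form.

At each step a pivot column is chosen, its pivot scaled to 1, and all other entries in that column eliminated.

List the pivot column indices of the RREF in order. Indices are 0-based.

pivot columns: 0, 1, 2

[1] R0 /= 3  ⇒  (1, -1/3, -1)
     R2 -= -1·R0  ⇒  (0, 5/3, -1)
[2] R1 /= 2  ⇒  (0, 1, -1)
     R0 -= -1/3·R1  ⇒  (1, 0, -4/3)
     R2 -= 5/3·R1  ⇒  (0, 0, 2/3)
[3] R2 /= 2/3  ⇒  (0, 0, 1)
     R0 -= -4/3·R2  ⇒  (1, 0, 0)
     R1 -= -1·R2  ⇒  (0, 1, 0)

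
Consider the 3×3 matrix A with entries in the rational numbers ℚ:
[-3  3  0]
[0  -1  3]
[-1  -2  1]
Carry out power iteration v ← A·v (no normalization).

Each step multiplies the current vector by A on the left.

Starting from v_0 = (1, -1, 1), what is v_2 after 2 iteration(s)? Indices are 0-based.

v_2 = (30, 2, 0)

v_0 = (1, -1, 1).
v_1 = A·v_0 = (-6, 4, 2).
v_2 = A·v_1 = (30, 2, 0).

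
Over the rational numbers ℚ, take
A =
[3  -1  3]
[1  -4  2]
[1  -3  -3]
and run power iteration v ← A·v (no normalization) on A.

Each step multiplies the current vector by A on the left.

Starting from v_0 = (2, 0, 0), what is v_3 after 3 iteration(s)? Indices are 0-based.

v_3 = (46, 2, 34)

v_0 = (2, 0, 0).
v_1 = A·v_0 = (6, 2, 2).
v_2 = A·v_1 = (22, 2, -6).
v_3 = A·v_2 = (46, 2, 34).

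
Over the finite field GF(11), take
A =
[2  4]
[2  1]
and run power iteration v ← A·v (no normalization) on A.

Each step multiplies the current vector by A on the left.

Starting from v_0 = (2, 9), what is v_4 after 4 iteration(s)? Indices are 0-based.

v_4 = (5, 1)

v_0 = (2, 9).
v_1 = A·v_0 = (7, 2).
v_2 = A·v_1 = (0, 5).
v_3 = A·v_2 = (9, 5).
v_4 = A·v_3 = (5, 1).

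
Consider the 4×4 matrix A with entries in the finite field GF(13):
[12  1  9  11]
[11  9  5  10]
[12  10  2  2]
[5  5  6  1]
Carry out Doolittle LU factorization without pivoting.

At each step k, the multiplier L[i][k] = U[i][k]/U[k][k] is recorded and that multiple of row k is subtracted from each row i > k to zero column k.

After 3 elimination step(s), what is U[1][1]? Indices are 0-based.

[col 0] pivot 12
  R1 -= 2*R0 → (0, 7, 0, 1)  (L[1][0] := 2)
  R2 -= 1*R0 → (0, 9, 6, 4)  (L[2][0] := 1)
  R3 -= 8*R0 → (0, 10, 12, 4)  (L[3][0] := 8)
[col 1] pivot 7
  R2 -= 5*R1 → (0, 0, 6, 12)  (L[2][1] := 5)
  R3 -= 7*R1 → (0, 0, 12, 10)  (L[3][1] := 7)
[col 2] pivot 6
  R3 -= 2*R2 → (0, 0, 0, 12)  (L[3][2] := 2)

U[1][1] = 7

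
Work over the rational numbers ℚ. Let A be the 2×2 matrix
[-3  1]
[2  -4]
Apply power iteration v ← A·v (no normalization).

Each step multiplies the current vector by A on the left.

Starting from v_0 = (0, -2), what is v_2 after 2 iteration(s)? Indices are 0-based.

v_0 = (0, -2).
v_1 = A·v_0 = (-2, 8).
v_2 = A·v_1 = (14, -36).

v_2 = (14, -36)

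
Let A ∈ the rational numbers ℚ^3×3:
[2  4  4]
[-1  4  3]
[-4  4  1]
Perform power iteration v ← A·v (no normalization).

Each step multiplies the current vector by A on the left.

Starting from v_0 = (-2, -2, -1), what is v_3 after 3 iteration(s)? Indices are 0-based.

v_3 = (-128, 61, 223)

v_0 = (-2, -2, -1).
v_1 = A·v_0 = (-16, -9, -1).
v_2 = A·v_1 = (-72, -23, 27).
v_3 = A·v_2 = (-128, 61, 223).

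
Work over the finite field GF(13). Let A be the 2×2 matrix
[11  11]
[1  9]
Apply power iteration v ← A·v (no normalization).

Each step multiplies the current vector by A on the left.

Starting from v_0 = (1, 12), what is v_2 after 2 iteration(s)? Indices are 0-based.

v_0 = (1, 12).
v_1 = A·v_0 = (0, 5).
v_2 = A·v_1 = (3, 6).

v_2 = (3, 6)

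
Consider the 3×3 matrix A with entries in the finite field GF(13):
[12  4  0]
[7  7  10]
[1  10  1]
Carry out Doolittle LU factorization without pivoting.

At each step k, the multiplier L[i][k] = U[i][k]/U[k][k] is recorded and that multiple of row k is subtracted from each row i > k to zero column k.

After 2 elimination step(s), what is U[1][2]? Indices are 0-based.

U[1][2] = 10

Step 1: pivot at (0,0) is 12.
  row1 ← row1 − (6)·row0  ⇒  L[1][0]=6, U row1=(0, 9, 10)
  row2 ← row2 − (12)·row0  ⇒  L[2][0]=12, U row2=(0, 1, 1)
Step 2: pivot at (1,1) is 9.
  row2 ← row2 − (3)·row1  ⇒  L[2][1]=3, U row2=(0, 0, 10)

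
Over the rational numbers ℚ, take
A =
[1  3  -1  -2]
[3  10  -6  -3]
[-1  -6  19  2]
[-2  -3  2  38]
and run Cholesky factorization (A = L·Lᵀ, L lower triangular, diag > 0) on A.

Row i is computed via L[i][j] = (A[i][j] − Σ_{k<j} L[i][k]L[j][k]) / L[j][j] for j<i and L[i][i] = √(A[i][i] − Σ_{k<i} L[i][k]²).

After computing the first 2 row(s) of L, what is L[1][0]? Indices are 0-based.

L[1][0] = 3

Step 1: L[0][0] = √(1) = 1.
  L[1][0] = (3) / L[0][0] = 3.
Step 2: L[1][1] = √(1) = 1.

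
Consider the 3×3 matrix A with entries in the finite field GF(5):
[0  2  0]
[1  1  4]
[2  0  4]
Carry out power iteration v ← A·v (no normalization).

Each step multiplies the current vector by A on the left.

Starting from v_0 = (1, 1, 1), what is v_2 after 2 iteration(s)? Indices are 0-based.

v_2 = (2, 2, 3)

v_0 = (1, 1, 1).
v_1 = A·v_0 = (2, 1, 1).
v_2 = A·v_1 = (2, 2, 3).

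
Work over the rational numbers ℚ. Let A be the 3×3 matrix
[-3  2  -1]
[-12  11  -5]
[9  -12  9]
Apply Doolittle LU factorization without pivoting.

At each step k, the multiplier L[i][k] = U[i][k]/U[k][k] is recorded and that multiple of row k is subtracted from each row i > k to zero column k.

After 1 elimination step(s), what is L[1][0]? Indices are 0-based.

Step 1: pivot at (0,0) is -3.
  row1 ← row1 − (4)·row0  ⇒  L[1][0]=4, U row1=(0, 3, -1)
  row2 ← row2 − (-3)·row0  ⇒  L[2][0]=-3, U row2=(0, -6, 6)

L[1][0] = 4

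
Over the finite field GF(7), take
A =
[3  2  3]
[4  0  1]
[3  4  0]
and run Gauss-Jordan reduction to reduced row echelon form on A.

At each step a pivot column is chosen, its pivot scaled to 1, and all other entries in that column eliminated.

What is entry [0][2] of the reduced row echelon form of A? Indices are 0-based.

M[0][2] = 2

[1] R0 /= 3  ⇒  (1, 3, 1)
     R1 -= 4·R0  ⇒  (0, 2, 4)
     R2 -= 3·R0  ⇒  (0, 2, 4)
[2] R1 /= 2  ⇒  (0, 1, 2)
     R0 -= 3·R1  ⇒  (1, 0, 2)
     R2 -= 2·R1  ⇒  (0, 0, 0)
column 2 empty below row 2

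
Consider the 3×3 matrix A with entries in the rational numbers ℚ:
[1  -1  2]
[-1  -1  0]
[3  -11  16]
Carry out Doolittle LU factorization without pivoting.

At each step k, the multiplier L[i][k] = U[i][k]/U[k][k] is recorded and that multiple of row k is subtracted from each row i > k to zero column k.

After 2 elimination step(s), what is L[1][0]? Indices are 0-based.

L[1][0] = -1

[col 0] pivot 1
  R1 -= -1*R0 → (0, -2, 2)  (L[1][0] := -1)
  R2 -= 3*R0 → (0, -8, 10)  (L[2][0] := 3)
[col 1] pivot -2
  R2 -= 4*R1 → (0, 0, 2)  (L[2][1] := 4)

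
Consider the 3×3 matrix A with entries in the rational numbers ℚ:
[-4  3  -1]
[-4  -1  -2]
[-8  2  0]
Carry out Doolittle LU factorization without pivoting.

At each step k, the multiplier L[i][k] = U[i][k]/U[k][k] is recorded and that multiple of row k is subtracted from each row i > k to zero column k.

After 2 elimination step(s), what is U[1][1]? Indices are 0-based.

Step 1: pivot at (0,0) is -4.
  row1 ← row1 − (1)·row0  ⇒  L[1][0]=1, U row1=(0, -4, -1)
  row2 ← row2 − (2)·row0  ⇒  L[2][0]=2, U row2=(0, -4, 2)
Step 2: pivot at (1,1) is -4.
  row2 ← row2 − (1)·row1  ⇒  L[2][1]=1, U row2=(0, 0, 3)

U[1][1] = -4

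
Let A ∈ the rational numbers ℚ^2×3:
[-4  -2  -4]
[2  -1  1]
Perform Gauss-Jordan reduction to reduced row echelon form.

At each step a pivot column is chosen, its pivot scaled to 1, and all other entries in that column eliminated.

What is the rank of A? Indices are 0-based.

step 1: normalize row 0 (÷-4) = (1, 1/2, 1)
  row 1: subtract 2×row0 = (0, -2, -1)
step 2: normalize row 1 (÷-2) = (0, 1, 1/2)
  row 0: subtract 1/2×row1 = (1, 0, 3/4)

rank = 2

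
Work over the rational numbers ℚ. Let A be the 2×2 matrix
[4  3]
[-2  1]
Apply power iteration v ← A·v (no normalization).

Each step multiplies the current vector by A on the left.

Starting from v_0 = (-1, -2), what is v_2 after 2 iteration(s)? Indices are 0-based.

v_2 = (-40, 20)

v_0 = (-1, -2).
v_1 = A·v_0 = (-10, 0).
v_2 = A·v_1 = (-40, 20).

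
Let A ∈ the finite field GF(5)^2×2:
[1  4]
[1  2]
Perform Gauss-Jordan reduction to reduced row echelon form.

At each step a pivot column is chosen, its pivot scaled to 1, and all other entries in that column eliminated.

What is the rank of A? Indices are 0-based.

pivot(0,0)=1: scale R0 → (1, 4)
  clear (1,0): R1 −= (1)R0 → (0, 3)
pivot(1,1)=3: scale R1 → (0, 1)
  clear (0,1): R0 −= (4)R1 → (1, 0)

rank = 2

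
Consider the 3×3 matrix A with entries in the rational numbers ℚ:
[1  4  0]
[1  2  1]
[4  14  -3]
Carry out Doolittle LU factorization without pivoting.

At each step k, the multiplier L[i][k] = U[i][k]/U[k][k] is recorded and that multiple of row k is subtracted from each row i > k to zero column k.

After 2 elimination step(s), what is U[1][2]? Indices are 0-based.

Step 1: pivot at (0,0) is 1.
  row1 ← row1 − (1)·row0  ⇒  L[1][0]=1, U row1=(0, -2, 1)
  row2 ← row2 − (4)·row0  ⇒  L[2][0]=4, U row2=(0, -2, -3)
Step 2: pivot at (1,1) is -2.
  row2 ← row2 − (1)·row1  ⇒  L[2][1]=1, U row2=(0, 0, -4)

U[1][2] = 1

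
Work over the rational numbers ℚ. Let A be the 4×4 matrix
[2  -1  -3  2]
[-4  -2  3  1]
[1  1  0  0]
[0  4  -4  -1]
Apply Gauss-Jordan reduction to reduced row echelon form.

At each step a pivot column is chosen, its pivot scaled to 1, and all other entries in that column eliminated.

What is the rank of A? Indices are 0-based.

rank = 4

step 1: normalize row 0 (÷2) = (1, -1/2, -3/2, 1)
  row 1: subtract -4×row0 = (0, -4, -3, 5)
  row 2: subtract 1×row0 = (0, 3/2, 3/2, -1)
step 2: normalize row 1 (÷-4) = (0, 1, 3/4, -5/4)
  row 0: subtract -1/2×row1 = (1, 0, -9/8, 3/8)
  row 2: subtract 3/2×row1 = (0, 0, 3/8, 7/8)
  row 3: subtract 4×row1 = (0, 0, -7, 4)
step 3: normalize row 2 (÷3/8) = (0, 0, 1, 7/3)
  row 0: subtract -9/8×row2 = (1, 0, 0, 3)
  row 1: subtract 3/4×row2 = (0, 1, 0, -3)
  row 3: subtract -7×row2 = (0, 0, 0, 61/3)
step 4: normalize row 3 (÷61/3) = (0, 0, 0, 1)
  row 0: subtract 3×row3 = (1, 0, 0, 0)
  row 1: subtract -3×row3 = (0, 1, 0, 0)
  row 2: subtract 7/3×row3 = (0, 0, 1, 0)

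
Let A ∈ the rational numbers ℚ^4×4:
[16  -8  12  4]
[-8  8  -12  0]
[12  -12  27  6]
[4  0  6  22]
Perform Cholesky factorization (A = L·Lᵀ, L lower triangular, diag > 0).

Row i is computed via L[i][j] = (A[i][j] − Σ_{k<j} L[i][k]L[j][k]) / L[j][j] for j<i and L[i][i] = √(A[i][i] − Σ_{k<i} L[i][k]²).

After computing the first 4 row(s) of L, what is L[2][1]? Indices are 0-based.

Step 1: L[0][0] = √(16) = 4.
  L[1][0] = (-8) / L[0][0] = -2.
Step 2: L[1][1] = √(4) = 2.
  L[2][0] = (12) / L[0][0] = 3.
  L[2][1] = (-6) / L[1][1] = -3.
Step 3: L[2][2] = √(9) = 3.
  L[3][0] = (4) / L[0][0] = 1.
  L[3][1] = (2) / L[1][1] = 1.
  L[3][2] = (6) / L[2][2] = 2.
Step 4: L[3][3] = √(16) = 4.

L[2][1] = -3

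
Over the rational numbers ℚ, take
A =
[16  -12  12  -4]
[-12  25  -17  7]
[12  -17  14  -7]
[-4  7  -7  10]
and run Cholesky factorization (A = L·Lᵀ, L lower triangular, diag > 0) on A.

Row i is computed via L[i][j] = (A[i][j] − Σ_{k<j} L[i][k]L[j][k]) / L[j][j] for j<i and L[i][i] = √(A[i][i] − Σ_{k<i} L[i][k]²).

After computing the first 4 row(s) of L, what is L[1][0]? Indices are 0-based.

Step 1: L[0][0] = √(16) = 4.
  L[1][0] = (-12) / L[0][0] = -3.
Step 2: L[1][1] = √(16) = 4.
  L[2][0] = (12) / L[0][0] = 3.
  L[2][1] = (-8) / L[1][1] = -2.
Step 3: L[2][2] = √(1) = 1.
  L[3][0] = (-4) / L[0][0] = -1.
  L[3][1] = (4) / L[1][1] = 1.
  L[3][2] = (-2) / L[2][2] = -2.
Step 4: L[3][3] = √(4) = 2.

L[1][0] = -3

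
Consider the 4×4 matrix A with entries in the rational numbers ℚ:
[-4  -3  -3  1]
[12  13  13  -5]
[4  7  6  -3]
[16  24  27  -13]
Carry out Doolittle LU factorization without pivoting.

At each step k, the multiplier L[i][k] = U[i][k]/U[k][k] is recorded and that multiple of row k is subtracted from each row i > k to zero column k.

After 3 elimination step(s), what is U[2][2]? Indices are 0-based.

Step 1: pivot at (0,0) is -4.
  row1 ← row1 − (-3)·row0  ⇒  L[1][0]=-3, U row1=(0, 4, 4, -2)
  row2 ← row2 − (-1)·row0  ⇒  L[2][0]=-1, U row2=(0, 4, 3, -2)
  row3 ← row3 − (-4)·row0  ⇒  L[3][0]=-4, U row3=(0, 12, 15, -9)
Step 2: pivot at (1,1) is 4.
  row2 ← row2 − (1)·row1  ⇒  L[2][1]=1, U row2=(0, 0, -1, 0)
  row3 ← row3 − (3)·row1  ⇒  L[3][1]=3, U row3=(0, 0, 3, -3)
Step 3: pivot at (2,2) is -1.
  row3 ← row3 − (-3)·row2  ⇒  L[3][2]=-3, U row3=(0, 0, 0, -3)

U[2][2] = -1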